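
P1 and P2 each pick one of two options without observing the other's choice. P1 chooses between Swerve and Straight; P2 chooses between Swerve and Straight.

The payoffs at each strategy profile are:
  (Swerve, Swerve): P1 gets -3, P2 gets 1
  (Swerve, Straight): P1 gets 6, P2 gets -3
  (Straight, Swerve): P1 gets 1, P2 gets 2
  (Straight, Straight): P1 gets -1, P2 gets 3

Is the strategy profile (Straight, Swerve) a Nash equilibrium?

At (Straight, Swerve), P1 earns 1; switching to Swerve would give -3, so P1 has no profitable deviation.
P2 earns 2; switching to Straight would give 3, so P2 would deviate.
Since at least one player can profitably deviate, this is not a Nash equilibrium.

No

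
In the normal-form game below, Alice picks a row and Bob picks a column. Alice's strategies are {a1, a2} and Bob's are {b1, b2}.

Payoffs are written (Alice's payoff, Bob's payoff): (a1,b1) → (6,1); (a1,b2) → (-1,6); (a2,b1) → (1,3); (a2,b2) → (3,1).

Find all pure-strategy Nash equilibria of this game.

(a1, b1): Bob prefers b2 (6 > 1) — not an equilibrium.
(a1, b2): Alice prefers a2 (3 > -1) — not an equilibrium.
(a2, b1): Alice prefers a1 (6 > 1) — not an equilibrium.
(a2, b2): Bob prefers b1 (3 > 1) — not an equilibrium.

none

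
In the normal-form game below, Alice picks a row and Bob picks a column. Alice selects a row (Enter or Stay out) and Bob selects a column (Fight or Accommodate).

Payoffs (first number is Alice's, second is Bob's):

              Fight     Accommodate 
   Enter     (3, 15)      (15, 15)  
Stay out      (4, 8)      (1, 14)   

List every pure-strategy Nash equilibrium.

(Enter, Accommodate)

(Enter, Fight): Alice prefers Stay out (4 > 3) — not an equilibrium.
(Enter, Accommodate): Alice gets 15 ≥ 1 from Stay out, and Bob gets 15 ≥ 15 from Fight — Nash equilibrium.
(Stay out, Fight): Bob prefers Accommodate (14 > 8) — not an equilibrium.
(Stay out, Accommodate): Alice prefers Enter (15 > 1) — not an equilibrium.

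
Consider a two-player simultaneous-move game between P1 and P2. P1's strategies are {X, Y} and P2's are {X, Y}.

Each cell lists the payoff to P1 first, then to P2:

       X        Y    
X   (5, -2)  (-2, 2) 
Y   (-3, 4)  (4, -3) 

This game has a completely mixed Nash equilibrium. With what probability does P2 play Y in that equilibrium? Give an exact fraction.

Let q be the probability that P2 plays X. In a completely mixed equilibrium, P1 must be indifferent between X and Y.
P1's expected payoff from X is 5q − 2(1−q); from Y it is −3q + 4(1−q).
Setting these equal: 7q − 2 = −7q + 4, so q = 3/7.
Therefore P2 plays Y with probability 1 − 3/7 = 4/7.

4/7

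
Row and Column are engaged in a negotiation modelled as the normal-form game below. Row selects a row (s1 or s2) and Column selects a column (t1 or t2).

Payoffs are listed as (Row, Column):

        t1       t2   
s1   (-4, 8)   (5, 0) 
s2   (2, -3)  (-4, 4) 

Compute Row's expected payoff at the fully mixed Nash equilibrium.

-2/5

First find q, the probability Column plays t1, from Row's indifference between s1 and s2: −4q + 5(1−q) = 2q − 4(1−q), giving q = 3/5.
Since Row is indifferent in equilibrium, Row's expected payoff equals the payoff from either row against (3/5, 2/5). Using s1: −4(3/5) + 5(2/5) = -2/5.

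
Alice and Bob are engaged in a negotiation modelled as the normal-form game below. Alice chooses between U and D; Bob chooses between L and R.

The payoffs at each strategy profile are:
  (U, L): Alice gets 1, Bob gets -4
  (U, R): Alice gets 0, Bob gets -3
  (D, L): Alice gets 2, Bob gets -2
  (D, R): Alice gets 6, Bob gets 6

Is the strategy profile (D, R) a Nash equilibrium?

Yes

At (D, R), Alice earns 6; switching to U would give 0, so Alice has no profitable deviation.
Bob earns 6; switching to L would give -2, so Bob has no profitable deviation.
Neither player can gain by a unilateral deviation, so this profile is a Nash equilibrium.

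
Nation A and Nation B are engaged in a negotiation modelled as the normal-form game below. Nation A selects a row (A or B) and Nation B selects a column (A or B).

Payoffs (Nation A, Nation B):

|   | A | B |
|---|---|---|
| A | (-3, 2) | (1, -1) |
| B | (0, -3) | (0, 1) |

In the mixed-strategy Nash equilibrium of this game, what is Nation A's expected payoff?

0

First find q, the probability Nation B plays A, from Nation A's indifference between A and B: −3q + (1−q) = 0, giving q = 1/4.
Since Nation A is indifferent in equilibrium, Nation A's expected payoff equals the payoff from either row against (1/4, 3/4). Using A: −3(1/4) + (3/4) = 0.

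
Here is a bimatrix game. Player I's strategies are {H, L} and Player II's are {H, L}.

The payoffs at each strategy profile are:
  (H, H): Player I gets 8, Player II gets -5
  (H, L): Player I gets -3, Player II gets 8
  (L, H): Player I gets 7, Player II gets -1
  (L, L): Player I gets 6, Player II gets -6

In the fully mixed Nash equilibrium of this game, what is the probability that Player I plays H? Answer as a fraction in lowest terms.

5/18

Let r be the probability that Player I plays H. In a completely mixed equilibrium, Player II must be indifferent between H and L.
Player II's expected payoff from H is −5r − (1−r); from L it is 8r − 6(1−r).
Setting these equal: −4r − 1 = 14r − 6, so r = 5/18.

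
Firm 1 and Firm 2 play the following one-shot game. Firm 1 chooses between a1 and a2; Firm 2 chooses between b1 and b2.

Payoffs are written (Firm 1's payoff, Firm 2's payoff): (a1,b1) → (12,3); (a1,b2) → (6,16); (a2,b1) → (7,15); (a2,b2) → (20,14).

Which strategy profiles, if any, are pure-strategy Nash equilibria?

none

(a1, b1): Firm 2 prefers b2 (16 > 3) — not an equilibrium.
(a1, b2): Firm 1 prefers a2 (20 > 6) — not an equilibrium.
(a2, b1): Firm 1 prefers a1 (12 > 7) — not an equilibrium.
(a2, b2): Firm 2 prefers b1 (15 > 14) — not an equilibrium.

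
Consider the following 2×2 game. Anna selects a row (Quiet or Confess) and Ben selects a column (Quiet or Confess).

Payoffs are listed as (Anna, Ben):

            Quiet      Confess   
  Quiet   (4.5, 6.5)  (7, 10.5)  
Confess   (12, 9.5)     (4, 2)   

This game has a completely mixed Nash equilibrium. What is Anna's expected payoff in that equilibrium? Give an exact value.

44/7

First find q, the probability Ben plays Quiet, from Anna's indifference between Quiet and Confess: 4.5q + 7(1−q) = 12q + 4(1−q), giving q = 2/7.
Since Anna is indifferent in equilibrium, Anna's expected payoff equals the payoff from either row against (2/7, 5/7). Using Quiet: 4.5(2/7) + 7(5/7) = 44/7.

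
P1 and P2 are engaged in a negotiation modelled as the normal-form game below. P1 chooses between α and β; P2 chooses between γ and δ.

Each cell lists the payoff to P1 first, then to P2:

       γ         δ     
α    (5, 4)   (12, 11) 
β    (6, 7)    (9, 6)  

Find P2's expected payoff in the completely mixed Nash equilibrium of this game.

First find x, the probability P1 plays α, from P2's indifference between γ and δ: 4x + 7(1−x) = 11x + 6(1−x), giving x = 1/8.
Since P2 is indifferent in equilibrium, P2's expected payoff equals the payoff from either column against (1/8, 7/8). Using γ: 4(1/8) + 7(7/8) = 53/8.

53/8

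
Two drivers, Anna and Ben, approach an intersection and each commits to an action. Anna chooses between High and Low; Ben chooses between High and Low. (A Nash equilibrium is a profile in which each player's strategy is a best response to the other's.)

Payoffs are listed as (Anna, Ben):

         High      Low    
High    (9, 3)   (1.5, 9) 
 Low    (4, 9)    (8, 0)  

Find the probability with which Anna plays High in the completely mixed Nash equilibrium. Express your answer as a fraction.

Let p be the probability that Anna plays High. In a completely mixed equilibrium, Ben must be indifferent between High and Low.
Ben's expected payoff from High is 3p + 9(1−p); from Low it is 9p.
Setting these equal: −6p + 9 = 9p, so p = 3/5.

3/5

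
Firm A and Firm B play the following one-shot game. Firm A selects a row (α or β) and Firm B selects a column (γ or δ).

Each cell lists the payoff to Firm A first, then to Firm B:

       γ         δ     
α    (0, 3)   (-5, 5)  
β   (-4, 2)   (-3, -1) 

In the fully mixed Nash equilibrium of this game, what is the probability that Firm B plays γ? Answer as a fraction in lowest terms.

1/3

Let c be the probability that Firm B plays γ. In a completely mixed equilibrium, Firm A must be indifferent between α and β.
Firm A's expected payoff from α is −5(1−c); from β it is −4c − 3(1−c).
Setting these equal: 5c − 5 = −c − 3, so c = 1/3.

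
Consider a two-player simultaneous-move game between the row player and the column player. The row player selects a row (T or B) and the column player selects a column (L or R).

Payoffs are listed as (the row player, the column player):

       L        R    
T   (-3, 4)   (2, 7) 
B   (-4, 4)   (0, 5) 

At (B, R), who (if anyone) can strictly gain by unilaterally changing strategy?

The row player at (B, R) earns 0; deviating to T yields 2 — a strict improvement.
The column player earns 5; deviating to L yields 4 — not better.
Only the row player has a strictly profitable deviation.

The row player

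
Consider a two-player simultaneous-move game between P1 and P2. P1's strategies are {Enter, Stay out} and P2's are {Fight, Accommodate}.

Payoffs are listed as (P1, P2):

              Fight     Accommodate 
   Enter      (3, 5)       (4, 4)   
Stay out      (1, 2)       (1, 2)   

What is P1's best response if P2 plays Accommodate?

Against Accommodate, P1 earns 4 from Enter and 1 from Stay out.
So Enter is the best response.

Enter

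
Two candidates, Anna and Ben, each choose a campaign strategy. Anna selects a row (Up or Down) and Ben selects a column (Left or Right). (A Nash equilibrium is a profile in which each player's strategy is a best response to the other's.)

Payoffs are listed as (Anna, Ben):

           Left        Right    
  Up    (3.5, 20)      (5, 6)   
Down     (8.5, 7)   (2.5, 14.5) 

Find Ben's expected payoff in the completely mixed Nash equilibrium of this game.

First find x, the probability Anna plays Up, from Ben's indifference between Left and Right: 20x + 7(1−x) = 6x + 14.5(1−x), giving x = 15/43.
Since Ben is indifferent in equilibrium, Ben's expected payoff equals the payoff from either column against (15/43, 28/43). Using Left: 20(15/43) + 7(28/43) = 496/43.

496/43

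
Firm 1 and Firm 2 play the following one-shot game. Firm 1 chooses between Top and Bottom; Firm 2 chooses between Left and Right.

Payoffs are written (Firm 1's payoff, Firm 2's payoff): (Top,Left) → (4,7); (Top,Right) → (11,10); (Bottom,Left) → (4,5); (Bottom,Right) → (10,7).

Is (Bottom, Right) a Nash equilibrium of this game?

At (Bottom, Right), Firm 1 earns 10; switching to Top would give 11, so Firm 1 would deviate.
Firm 2 earns 7; switching to Left would give 5, so Firm 2 has no profitable deviation.
Since at least one player can profitably deviate, this is not a Nash equilibrium.

No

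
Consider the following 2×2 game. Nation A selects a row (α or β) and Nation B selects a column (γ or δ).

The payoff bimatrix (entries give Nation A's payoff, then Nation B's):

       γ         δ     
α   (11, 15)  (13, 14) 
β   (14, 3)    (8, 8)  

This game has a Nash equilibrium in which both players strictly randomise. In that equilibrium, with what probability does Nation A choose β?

1/6

Let r be the probability that Nation A plays α. In a completely mixed equilibrium, Nation B must be indifferent between γ and δ.
Nation B's expected payoff from γ is 15r + 3(1−r); from δ it is 14r + 8(1−r).
Setting these equal: 12r + 3 = 6r + 8, so r = 5/6.
Therefore Nation A plays β with probability 1 − 5/6 = 1/6.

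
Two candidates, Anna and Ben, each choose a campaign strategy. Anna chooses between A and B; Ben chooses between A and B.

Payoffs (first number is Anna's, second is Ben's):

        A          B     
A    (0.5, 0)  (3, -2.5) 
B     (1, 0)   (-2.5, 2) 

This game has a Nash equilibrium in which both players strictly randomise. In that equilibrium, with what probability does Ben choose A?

Let y be the probability that Ben plays A. In a completely mixed equilibrium, Anna must be indifferent between A and B.
Anna's expected payoff from A is 0.5y + 3(1−y); from B it is y − 2.5(1−y).
Setting these equal: −2.5y + 3 = 3.5y − 2.5, so y = 11/12.

11/12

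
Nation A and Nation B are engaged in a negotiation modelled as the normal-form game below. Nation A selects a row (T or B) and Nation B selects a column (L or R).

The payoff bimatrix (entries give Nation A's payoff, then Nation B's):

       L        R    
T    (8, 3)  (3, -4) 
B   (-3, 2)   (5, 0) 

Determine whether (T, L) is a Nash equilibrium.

Yes

At (T, L), Nation A earns 8; switching to B would give -3, so Nation A has no profitable deviation.
Nation B earns 3; switching to R would give -4, so Nation B has no profitable deviation.
Neither player can gain by a unilateral deviation, so this profile is a Nash equilibrium.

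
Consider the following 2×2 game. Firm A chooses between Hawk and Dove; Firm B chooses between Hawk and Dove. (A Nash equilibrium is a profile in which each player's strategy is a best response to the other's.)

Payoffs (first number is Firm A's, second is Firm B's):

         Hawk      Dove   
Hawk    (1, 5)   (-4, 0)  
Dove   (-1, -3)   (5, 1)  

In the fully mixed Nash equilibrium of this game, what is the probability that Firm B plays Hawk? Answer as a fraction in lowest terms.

9/11

Let y be the probability that Firm B plays Hawk. In a completely mixed equilibrium, Firm A must be indifferent between Hawk and Dove.
Firm A's expected payoff from Hawk is y − 4(1−y); from Dove it is −y + 5(1−y).
Setting these equal: 5y − 4 = −6y + 5, so y = 9/11.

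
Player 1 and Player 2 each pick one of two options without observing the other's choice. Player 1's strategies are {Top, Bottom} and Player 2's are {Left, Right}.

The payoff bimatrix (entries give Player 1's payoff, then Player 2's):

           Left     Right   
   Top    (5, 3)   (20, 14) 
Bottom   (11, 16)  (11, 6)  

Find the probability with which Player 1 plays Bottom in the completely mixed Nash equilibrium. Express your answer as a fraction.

Let p be the probability that Player 1 plays Top. In a completely mixed equilibrium, Player 2 must be indifferent between Left and Right.
Player 2's expected payoff from Left is 3p + 16(1−p); from Right it is 14p + 6(1−p).
Setting these equal: −13p + 16 = 8p + 6, so p = 10/21.
Therefore Player 1 plays Bottom with probability 1 − 10/21 = 11/21.

11/21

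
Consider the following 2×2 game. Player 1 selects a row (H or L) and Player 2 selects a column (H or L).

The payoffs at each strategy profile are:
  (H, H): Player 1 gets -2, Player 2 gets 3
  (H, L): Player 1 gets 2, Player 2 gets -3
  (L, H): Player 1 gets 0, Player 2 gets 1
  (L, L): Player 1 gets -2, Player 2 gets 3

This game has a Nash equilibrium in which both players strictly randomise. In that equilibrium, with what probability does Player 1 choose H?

1/4

Let r be the probability that Player 1 plays H. In a completely mixed equilibrium, Player 2 must be indifferent between H and L.
Player 2's expected payoff from H is 3r + (1−r); from L it is −3r + 3(1−r).
Setting these equal: 2r + 1 = −6r + 3, so r = 1/4.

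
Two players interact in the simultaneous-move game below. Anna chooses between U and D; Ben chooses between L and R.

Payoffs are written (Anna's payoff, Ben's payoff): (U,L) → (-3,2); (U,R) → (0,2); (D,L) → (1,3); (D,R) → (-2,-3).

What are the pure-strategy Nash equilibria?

(U, L): Anna prefers D (1 > -3) — not an equilibrium.
(U, R): Anna gets 0 ≥ -2 from D, and Ben gets 2 ≥ 2 from L — Nash equilibrium.
(D, L): Anna gets 1 ≥ -3 from U, and Ben gets 3 ≥ -3 from R — Nash equilibrium.
(D, R): Anna prefers U (0 > -2); Ben prefers L (3 > -3) — not an equilibrium.

(U, R) and (D, L)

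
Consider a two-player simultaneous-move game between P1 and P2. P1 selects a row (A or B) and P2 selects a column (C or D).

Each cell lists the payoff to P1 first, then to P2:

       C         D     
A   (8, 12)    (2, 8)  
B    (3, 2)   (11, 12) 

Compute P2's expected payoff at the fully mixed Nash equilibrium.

First find x, the probability P1 plays A, from P2's indifference between C and D: 12x + 2(1−x) = 8x + 12(1−x), giving x = 5/7.
Since P2 is indifferent in equilibrium, P2's expected payoff equals the payoff from either column against (5/7, 2/7). Using C: 12(5/7) + 2(2/7) = 64/7.

64/7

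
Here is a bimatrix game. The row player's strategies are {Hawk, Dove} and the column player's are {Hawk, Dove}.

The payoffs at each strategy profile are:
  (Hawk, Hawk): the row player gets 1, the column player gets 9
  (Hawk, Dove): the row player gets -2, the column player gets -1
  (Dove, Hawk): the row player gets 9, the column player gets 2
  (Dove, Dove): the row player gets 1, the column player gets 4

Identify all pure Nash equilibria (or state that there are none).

(Dove, Dove)

(Hawk, Hawk): the row player prefers Dove (9 > 1) — not an equilibrium.
(Hawk, Dove): the row player prefers Dove (1 > -2); the column player prefers Hawk (9 > -1) — not an equilibrium.
(Dove, Hawk): the column player prefers Dove (4 > 2) — not an equilibrium.
(Dove, Dove): the row player gets 1 ≥ -2 from Hawk, and the column player gets 4 ≥ 2 from Hawk — Nash equilibrium.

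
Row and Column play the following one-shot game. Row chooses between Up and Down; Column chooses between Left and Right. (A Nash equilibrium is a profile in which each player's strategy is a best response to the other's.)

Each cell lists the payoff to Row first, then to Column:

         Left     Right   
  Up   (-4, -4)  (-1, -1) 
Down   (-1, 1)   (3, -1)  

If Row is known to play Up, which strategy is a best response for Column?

Against Up, Column earns -4 from Left and -1 from Right.
So Right is the best response.

Right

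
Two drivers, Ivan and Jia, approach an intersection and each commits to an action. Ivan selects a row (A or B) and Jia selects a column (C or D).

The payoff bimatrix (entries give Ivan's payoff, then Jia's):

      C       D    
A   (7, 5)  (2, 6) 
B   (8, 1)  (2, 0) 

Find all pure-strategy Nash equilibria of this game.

(A, C): Ivan prefers B (8 > 7); Jia prefers D (6 > 5) — not an equilibrium.
(A, D): Ivan gets 2 ≥ 2 from B, and Jia gets 6 ≥ 5 from C — Nash equilibrium.
(B, C): Ivan gets 8 ≥ 7 from A, and Jia gets 1 ≥ 0 from D — Nash equilibrium.
(B, D): Jia prefers C (1 > 0) — not an equilibrium.

(A, D) and (B, C)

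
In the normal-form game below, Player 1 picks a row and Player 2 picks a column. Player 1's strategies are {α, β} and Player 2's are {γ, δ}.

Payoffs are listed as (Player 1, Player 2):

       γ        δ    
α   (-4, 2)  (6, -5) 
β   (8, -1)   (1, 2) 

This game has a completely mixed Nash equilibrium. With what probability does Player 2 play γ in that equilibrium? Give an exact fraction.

5/17

Let q be the probability that Player 2 plays γ. In a completely mixed equilibrium, Player 1 must be indifferent between α and β.
Player 1's expected payoff from α is −4q + 6(1−q); from β it is 8q + (1−q).
Setting these equal: −10q + 6 = 7q + 1, so q = 5/17.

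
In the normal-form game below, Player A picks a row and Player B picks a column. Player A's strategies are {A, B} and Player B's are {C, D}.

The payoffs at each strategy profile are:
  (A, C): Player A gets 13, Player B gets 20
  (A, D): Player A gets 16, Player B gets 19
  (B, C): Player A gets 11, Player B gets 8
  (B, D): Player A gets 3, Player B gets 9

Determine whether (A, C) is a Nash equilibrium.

Yes

At (A, C), Player A earns 13; switching to B would give 11, so Player A has no profitable deviation.
Player B earns 20; switching to D would give 19, so Player B has no profitable deviation.
Neither player can gain by a unilateral deviation, so this profile is a Nash equilibrium.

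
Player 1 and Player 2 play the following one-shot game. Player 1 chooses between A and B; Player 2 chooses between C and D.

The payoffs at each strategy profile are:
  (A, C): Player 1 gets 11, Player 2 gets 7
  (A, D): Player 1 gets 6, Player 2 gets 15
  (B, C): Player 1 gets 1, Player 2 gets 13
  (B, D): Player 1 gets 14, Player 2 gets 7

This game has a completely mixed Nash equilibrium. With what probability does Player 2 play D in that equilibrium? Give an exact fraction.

5/9

Let c be the probability that Player 2 plays C. In a completely mixed equilibrium, Player 1 must be indifferent between A and B.
Player 1's expected payoff from A is 11c + 6(1−c); from B it is c + 14(1−c).
Setting these equal: 5c + 6 = −13c + 14, so c = 4/9.
Therefore Player 2 plays D with probability 1 − 4/9 = 5/9.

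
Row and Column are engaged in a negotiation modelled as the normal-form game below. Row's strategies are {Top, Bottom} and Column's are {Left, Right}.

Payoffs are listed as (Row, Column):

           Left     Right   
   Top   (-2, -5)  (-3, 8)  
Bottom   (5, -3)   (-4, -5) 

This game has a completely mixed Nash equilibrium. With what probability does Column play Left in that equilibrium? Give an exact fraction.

1/8

Let q be the probability that Column plays Left. In a completely mixed equilibrium, Row must be indifferent between Top and Bottom.
Row's expected payoff from Top is −2q − 3(1−q); from Bottom it is 5q − 4(1−q).
Setting these equal: q − 3 = 9q − 4, so q = 1/8.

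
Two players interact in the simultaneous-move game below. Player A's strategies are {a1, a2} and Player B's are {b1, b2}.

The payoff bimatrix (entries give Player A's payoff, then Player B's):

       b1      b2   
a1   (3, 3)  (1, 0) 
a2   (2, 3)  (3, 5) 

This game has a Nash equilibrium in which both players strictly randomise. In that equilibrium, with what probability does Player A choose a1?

Let r be the probability that Player A plays a1. In a completely mixed equilibrium, Player B must be indifferent between b1 and b2.
Player B's expected payoff from b1 is 3r + 3(1−r); from b2 it is 5(1−r).
Setting these equal: 3 = −5r + 5, so r = 2/5.

2/5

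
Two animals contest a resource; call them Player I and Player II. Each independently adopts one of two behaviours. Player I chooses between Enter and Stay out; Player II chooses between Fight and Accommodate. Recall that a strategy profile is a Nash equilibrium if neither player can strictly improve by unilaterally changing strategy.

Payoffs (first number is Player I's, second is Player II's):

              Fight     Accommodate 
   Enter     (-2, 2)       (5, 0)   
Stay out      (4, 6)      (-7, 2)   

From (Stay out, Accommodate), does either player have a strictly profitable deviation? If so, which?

Both

Player I at (Stay out, Accommodate) earns -7; deviating to Enter yields 5 — a strict improvement.
Player II earns 2; deviating to Fight yields 6 — a strict improvement.
Both Player I and Player II have strictly profitable deviations.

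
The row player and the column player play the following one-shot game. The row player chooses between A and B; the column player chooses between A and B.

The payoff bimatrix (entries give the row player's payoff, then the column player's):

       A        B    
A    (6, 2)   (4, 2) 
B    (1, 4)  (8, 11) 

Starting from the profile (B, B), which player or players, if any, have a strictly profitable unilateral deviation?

The row player at (B, B) earns 8; deviating to A yields 4 — not better.
The column player earns 11; deviating to A yields 4 — not better.
Neither player can strictly improve; the profile is a Nash equilibrium.

Neither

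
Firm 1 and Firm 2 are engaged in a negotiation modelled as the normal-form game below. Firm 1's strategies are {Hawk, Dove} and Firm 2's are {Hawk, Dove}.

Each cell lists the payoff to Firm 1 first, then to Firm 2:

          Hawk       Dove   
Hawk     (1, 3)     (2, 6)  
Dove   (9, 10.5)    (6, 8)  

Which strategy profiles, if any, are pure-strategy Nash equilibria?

(Dove, Hawk)

(Hawk, Hawk): Firm 1 prefers Dove (9 > 1); Firm 2 prefers Dove (6 > 3) — not an equilibrium.
(Hawk, Dove): Firm 1 prefers Dove (6 > 2) — not an equilibrium.
(Dove, Hawk): Firm 1 gets 9 ≥ 1 from Hawk, and Firm 2 gets 10.5 ≥ 8 from Dove — Nash equilibrium.
(Dove, Dove): Firm 2 prefers Hawk (10.5 > 8) — not an equilibrium.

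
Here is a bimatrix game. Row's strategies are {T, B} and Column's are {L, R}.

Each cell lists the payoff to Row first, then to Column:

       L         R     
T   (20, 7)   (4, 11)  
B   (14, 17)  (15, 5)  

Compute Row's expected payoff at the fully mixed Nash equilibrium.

First find q, the probability Column plays L, from Row's indifference between T and B: 20q + 4(1−q) = 14q + 15(1−q), giving q = 11/17.
Since Row is indifferent in equilibrium, Row's expected payoff equals the payoff from either row against (11/17, 6/17). Using T: 20(11/17) + 4(6/17) = 244/17.

244/17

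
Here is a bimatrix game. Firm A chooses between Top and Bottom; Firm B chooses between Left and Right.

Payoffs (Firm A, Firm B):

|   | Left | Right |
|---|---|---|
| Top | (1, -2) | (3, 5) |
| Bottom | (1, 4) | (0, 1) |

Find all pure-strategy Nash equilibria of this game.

(Top, Left): Firm B prefers Right (5 > -2) — not an equilibrium.
(Top, Right): Firm A gets 3 ≥ 0 from Bottom, and Firm B gets 5 ≥ -2 from Left — Nash equilibrium.
(Bottom, Left): Firm A gets 1 ≥ 1 from Top, and Firm B gets 4 ≥ 1 from Right — Nash equilibrium.
(Bottom, Right): Firm A prefers Top (3 > 0); Firm B prefers Left (4 > 1) — not an equilibrium.

(Top, Right) and (Bottom, Left)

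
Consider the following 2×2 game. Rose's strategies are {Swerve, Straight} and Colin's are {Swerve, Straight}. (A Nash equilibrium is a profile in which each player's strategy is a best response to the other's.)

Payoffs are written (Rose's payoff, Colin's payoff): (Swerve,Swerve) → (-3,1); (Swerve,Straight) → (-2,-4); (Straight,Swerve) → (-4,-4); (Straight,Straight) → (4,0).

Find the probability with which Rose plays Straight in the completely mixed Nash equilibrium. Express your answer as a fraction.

5/9

Let x be the probability that Rose plays Swerve. In a completely mixed equilibrium, Colin must be indifferent between Swerve and Straight.
Colin's expected payoff from Swerve is x − 4(1−x); from Straight it is −4x.
Setting these equal: 5x − 4 = −4x, so x = 4/9.
Therefore Rose plays Straight with probability 1 − 4/9 = 5/9.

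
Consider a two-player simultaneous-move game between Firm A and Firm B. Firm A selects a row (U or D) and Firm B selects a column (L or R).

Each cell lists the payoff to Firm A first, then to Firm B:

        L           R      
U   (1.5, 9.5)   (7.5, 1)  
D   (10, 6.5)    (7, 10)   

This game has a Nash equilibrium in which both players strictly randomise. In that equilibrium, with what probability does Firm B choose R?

17/18

Let y be the probability that Firm B plays L. In a completely mixed equilibrium, Firm A must be indifferent between U and D.
Firm A's expected payoff from U is 1.5y + 7.5(1−y); from D it is 10y + 7(1−y).
Setting these equal: −6y + 7.5 = 3y + 7, so y = 1/18.
Therefore Firm B plays R with probability 1 − 1/18 = 17/18.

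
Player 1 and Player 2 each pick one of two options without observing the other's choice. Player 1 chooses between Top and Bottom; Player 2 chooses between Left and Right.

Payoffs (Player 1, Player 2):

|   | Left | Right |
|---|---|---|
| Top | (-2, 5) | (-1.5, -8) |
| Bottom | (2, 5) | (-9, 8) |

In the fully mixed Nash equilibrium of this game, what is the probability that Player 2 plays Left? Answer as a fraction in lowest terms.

15/23

Let q be the probability that Player 2 plays Left. In a completely mixed equilibrium, Player 1 must be indifferent between Top and Bottom.
Player 1's expected payoff from Top is −2q − 1.5(1−q); from Bottom it is 2q − 9(1−q).
Setting these equal: −0.5q − 1.5 = 11q − 9, so q = 15/23.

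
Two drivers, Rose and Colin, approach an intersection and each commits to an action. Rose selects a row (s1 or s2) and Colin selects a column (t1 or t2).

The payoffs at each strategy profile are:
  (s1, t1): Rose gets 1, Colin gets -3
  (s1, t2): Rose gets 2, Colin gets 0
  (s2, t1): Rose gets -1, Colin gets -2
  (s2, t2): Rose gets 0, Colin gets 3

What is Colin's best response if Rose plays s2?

t2

Against s2, Colin earns -2 from t1 and 3 from t2.
So t2 is the best response.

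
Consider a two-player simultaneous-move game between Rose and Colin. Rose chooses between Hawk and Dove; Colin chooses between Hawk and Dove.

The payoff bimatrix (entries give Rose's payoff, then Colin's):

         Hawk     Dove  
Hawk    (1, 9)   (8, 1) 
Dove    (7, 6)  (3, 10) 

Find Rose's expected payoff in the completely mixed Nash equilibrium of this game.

First find y, the probability Colin plays Hawk, from Rose's indifference between Hawk and Dove: y + 8(1−y) = 7y + 3(1−y), giving y = 5/11.
Since Rose is indifferent in equilibrium, Rose's expected payoff equals the payoff from either row against (5/11, 6/11). Using Hawk: (5/11) + 8(6/11) = 53/11.

53/11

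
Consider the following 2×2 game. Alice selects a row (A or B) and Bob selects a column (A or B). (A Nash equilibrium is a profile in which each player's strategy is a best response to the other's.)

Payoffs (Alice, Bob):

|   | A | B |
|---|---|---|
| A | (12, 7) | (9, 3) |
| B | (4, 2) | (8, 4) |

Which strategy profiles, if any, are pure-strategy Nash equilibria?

(A, A): Alice gets 12 ≥ 4 from B, and Bob gets 7 ≥ 3 from B — Nash equilibrium.
(A, B): Bob prefers A (7 > 3) — not an equilibrium.
(B, A): Alice prefers A (12 > 4); Bob prefers B (4 > 2) — not an equilibrium.
(B, B): Alice prefers A (9 > 8) — not an equilibrium.

(A, A)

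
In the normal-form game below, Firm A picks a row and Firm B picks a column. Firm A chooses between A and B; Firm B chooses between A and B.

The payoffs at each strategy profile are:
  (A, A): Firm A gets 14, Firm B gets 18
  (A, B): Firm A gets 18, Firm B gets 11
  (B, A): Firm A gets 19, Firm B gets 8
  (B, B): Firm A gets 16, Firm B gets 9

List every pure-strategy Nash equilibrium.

none

(A, A): Firm A prefers B (19 > 14) — not an equilibrium.
(A, B): Firm B prefers A (18 > 11) — not an equilibrium.
(B, A): Firm B prefers B (9 > 8) — not an equilibrium.
(B, B): Firm A prefers A (18 > 16) — not an equilibrium.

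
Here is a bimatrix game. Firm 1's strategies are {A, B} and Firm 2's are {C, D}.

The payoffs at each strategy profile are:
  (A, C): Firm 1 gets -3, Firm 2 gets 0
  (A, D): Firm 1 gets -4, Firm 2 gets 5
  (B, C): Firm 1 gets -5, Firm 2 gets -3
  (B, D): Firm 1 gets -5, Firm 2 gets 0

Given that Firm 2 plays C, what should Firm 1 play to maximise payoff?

Against C, Firm 1 earns -3 from A and -5 from B.
So A is the best response.

A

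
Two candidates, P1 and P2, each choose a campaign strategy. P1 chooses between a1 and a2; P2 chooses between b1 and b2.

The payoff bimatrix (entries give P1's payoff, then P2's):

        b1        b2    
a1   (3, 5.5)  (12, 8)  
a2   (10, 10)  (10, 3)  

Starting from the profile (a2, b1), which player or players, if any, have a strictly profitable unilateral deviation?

Neither

P1 at (a2, b1) earns 10; deviating to a1 yields 3 — not better.
P2 earns 10; deviating to b2 yields 3 — not better.
Neither player can strictly improve; the profile is a Nash equilibrium.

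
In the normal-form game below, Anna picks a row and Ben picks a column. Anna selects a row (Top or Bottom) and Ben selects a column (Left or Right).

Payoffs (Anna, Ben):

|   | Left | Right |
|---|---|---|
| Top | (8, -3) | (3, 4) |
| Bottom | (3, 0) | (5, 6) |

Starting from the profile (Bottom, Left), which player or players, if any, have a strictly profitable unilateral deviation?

Both

Anna at (Bottom, Left) earns 3; deviating to Top yields 8 — a strict improvement.
Ben earns 0; deviating to Right yields 6 — a strict improvement.
Both Anna and Ben have strictly profitable deviations.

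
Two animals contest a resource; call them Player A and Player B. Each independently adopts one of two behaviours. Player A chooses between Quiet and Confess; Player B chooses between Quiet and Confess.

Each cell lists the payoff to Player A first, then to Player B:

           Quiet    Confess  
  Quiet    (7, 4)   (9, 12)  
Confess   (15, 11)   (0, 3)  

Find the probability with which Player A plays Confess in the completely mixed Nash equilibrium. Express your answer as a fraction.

Let r be the probability that Player A plays Quiet. In a completely mixed equilibrium, Player B must be indifferent between Quiet and Confess.
Player B's expected payoff from Quiet is 4r + 11(1−r); from Confess it is 12r + 3(1−r).
Setting these equal: −7r + 11 = 9r + 3, so r = 1/2.
Therefore Player A plays Confess with probability 1 − 1/2 = 1/2.

1/2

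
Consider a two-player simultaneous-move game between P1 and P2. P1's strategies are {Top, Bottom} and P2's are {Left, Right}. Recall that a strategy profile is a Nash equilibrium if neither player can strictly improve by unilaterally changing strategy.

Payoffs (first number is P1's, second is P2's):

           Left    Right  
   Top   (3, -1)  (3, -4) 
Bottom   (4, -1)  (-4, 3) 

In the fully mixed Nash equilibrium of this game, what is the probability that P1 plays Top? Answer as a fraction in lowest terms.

Let r be the probability that P1 plays Top. In a completely mixed equilibrium, P2 must be indifferent between Left and Right.
P2's expected payoff from Left is −r − (1−r); from Right it is −4r + 3(1−r).
Setting these equal: -1 = −7r + 3, so r = 4/7.

4/7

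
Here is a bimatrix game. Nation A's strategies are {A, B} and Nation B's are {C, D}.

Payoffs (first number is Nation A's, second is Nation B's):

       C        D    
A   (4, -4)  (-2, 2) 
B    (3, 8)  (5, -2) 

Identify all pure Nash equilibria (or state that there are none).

(A, C): Nation B prefers D (2 > -4) — not an equilibrium.
(A, D): Nation A prefers B (5 > -2) — not an equilibrium.
(B, C): Nation A prefers A (4 > 3) — not an equilibrium.
(B, D): Nation B prefers C (8 > -2) — not an equilibrium.

none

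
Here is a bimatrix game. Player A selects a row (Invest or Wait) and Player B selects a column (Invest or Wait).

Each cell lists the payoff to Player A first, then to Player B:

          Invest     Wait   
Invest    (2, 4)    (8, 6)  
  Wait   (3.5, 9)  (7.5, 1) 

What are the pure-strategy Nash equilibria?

(Invest, Wait) and (Wait, Invest)

(Invest, Invest): Player A prefers Wait (3.5 > 2); Player B prefers Wait (6 > 4) — not an equilibrium.
(Invest, Wait): Player A gets 8 ≥ 7.5 from Wait, and Player B gets 6 ≥ 4 from Invest — Nash equilibrium.
(Wait, Invest): Player A gets 3.5 ≥ 2 from Invest, and Player B gets 9 ≥ 1 from Wait — Nash equilibrium.
(Wait, Wait): Player A prefers Invest (8 > 7.5); Player B prefers Invest (9 > 1) — not an equilibrium.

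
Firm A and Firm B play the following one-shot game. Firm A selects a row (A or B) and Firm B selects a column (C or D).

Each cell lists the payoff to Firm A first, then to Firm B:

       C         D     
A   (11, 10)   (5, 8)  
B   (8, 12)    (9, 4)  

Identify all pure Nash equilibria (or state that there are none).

(A, C): Firm A gets 11 ≥ 8 from B, and Firm B gets 10 ≥ 8 from D — Nash equilibrium.
(A, D): Firm A prefers B (9 > 5); Firm B prefers C (10 > 8) — not an equilibrium.
(B, C): Firm A prefers A (11 > 8) — not an equilibrium.
(B, D): Firm B prefers C (12 > 4) — not an equilibrium.

(A, C)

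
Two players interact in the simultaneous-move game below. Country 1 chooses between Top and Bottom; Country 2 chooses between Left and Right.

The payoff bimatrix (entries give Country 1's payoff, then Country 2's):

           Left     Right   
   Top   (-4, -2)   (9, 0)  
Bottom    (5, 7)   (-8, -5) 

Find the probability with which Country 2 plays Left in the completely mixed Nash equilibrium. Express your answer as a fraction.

17/26

Let c be the probability that Country 2 plays Left. In a completely mixed equilibrium, Country 1 must be indifferent between Top and Bottom.
Country 1's expected payoff from Top is −4c + 9(1−c); from Bottom it is 5c − 8(1−c).
Setting these equal: −13c + 9 = 13c − 8, so c = 17/26.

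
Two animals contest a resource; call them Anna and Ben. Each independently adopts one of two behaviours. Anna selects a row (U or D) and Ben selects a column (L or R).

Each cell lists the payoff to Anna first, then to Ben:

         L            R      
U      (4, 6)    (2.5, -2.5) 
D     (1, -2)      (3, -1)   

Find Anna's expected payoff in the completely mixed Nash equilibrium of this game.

First find y, the probability Ben plays L, from Anna's indifference between U and D: 4y + 2.5(1−y) = y + 3(1−y), giving y = 1/7.
Since Anna is indifferent in equilibrium, Anna's expected payoff equals the payoff from either row against (1/7, 6/7). Using U: 4(1/7) + 2.5(6/7) = 19/7.

19/7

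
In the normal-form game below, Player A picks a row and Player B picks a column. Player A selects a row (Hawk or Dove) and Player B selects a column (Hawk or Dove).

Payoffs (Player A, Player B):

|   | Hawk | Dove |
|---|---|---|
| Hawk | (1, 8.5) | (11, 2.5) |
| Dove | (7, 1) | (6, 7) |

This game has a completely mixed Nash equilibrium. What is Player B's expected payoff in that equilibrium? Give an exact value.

19/4

First find x, the probability Player A plays Hawk, from Player B's indifference between Hawk and Dove: 8.5x + (1−x) = 2.5x + 7(1−x), giving x = 1/2.
Since Player B is indifferent in equilibrium, Player B's expected payoff equals the payoff from either column against (1/2, 1/2). Using Hawk: 8.5(1/2) + (1/2) = 19/4.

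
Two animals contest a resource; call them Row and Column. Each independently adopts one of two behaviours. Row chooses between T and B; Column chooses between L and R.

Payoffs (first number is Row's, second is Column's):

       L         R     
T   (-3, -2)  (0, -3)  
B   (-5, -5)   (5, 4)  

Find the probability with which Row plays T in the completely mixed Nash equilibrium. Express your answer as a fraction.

9/10

Let r be the probability that Row plays T. In a completely mixed equilibrium, Column must be indifferent between L and R.
Column's expected payoff from L is −2r − 5(1−r); from R it is −3r + 4(1−r).
Setting these equal: 3r − 5 = −7r + 4, so r = 9/10.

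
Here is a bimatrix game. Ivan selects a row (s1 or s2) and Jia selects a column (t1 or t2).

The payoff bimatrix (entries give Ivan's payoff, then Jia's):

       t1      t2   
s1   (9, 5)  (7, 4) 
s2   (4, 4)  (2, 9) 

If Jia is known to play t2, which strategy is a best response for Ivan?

s1

Against t2, Ivan earns 7 from s1 and 2 from s2.
So s1 is the best response.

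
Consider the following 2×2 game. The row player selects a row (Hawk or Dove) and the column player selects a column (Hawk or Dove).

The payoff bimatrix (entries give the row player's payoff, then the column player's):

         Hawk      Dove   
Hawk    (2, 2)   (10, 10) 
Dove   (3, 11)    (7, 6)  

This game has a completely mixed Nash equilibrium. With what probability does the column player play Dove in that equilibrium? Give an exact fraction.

1/4

Let y be the probability that the column player plays Hawk. In a completely mixed equilibrium, the row player must be indifferent between Hawk and Dove.
The row player's expected payoff from Hawk is 2y + 10(1−y); from Dove it is 3y + 7(1−y).
Setting these equal: −8y + 10 = −4y + 7, so y = 3/4.
Therefore the column player plays Dove with probability 1 − 3/4 = 1/4.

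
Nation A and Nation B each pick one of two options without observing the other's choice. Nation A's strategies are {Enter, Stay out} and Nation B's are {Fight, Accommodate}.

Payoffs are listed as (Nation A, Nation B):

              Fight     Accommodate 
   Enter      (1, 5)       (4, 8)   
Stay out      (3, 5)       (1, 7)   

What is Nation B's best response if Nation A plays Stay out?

Against Stay out, Nation B earns 5 from Fight and 7 from Accommodate.
So Accommodate is the best response.

Accommodate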